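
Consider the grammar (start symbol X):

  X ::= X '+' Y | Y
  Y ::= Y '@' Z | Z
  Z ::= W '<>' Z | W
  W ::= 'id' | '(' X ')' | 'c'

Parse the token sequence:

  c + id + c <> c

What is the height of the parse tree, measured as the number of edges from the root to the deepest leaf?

[X [X [X [Y [Z [W c]]]] + [Y [Z [W id]]]] + [Y [Z [W c] <> [Z [W c]]]]]

6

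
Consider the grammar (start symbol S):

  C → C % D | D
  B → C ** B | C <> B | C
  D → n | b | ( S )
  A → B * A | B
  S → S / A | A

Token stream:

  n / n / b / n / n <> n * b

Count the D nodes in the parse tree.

[S [S [S [S [S [A [B [C [D n]]]]] / [A [B [C [D n]]]]] / [A [B [C [D b]]]]] / [A [B [C [D n]]]]] / [A [B [C [D n]] <> [B [C [D n]]]] * [A [B [C [D b]]]]]]

7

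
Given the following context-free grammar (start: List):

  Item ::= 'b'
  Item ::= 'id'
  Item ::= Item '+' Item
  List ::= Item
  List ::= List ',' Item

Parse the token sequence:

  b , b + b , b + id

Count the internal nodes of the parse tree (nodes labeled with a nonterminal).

10

[List [List [List [Item b]] , [Item [Item b] + [Item b]]] , [Item [Item b] + [Item id]]]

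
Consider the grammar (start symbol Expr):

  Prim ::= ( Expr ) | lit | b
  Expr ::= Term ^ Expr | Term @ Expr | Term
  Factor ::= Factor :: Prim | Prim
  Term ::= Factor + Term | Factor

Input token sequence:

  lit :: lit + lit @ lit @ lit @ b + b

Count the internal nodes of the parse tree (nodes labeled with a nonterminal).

[Expr [Term [Factor [Factor [Prim lit]] :: [Prim lit]] + [Term [Factor [Prim lit]]]] @ [Expr [Term [Factor [Prim lit]]] @ [Expr [Term [Factor [Prim lit]]] @ [Expr [Term [Factor [Prim b]] + [Term [Factor [Prim b]]]]]]]]

24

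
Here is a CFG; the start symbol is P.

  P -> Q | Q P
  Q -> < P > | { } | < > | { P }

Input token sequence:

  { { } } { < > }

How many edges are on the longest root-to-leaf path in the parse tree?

[P [Q { [P [Q { }]] }] [P [Q { [P [Q < >]] }]]]

5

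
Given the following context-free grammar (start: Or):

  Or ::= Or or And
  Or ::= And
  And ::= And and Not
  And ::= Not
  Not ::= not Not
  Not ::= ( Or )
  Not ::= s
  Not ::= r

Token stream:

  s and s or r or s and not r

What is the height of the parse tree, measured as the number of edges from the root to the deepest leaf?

6

[Or [Or [Or [And [And [Not s]] and [Not s]]] or [And [Not r]]] or [And [And [Not s]] and [Not not [Not r]]]]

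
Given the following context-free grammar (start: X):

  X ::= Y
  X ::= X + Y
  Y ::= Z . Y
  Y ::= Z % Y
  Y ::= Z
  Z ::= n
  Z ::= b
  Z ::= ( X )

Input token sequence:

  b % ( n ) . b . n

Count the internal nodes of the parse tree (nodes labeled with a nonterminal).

12

[X [Y [Z b] % [Y [Z ( [X [Y [Z n]]] )] . [Y [Z b] . [Y [Z n]]]]]]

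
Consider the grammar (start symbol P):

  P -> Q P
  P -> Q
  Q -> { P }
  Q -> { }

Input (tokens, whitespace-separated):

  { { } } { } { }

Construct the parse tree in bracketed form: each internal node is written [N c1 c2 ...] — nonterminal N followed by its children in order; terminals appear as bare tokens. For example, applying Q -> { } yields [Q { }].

[P [Q { [P [Q { }]] }] [P [Q { }] [P [Q { }]]]]

P
Q P
{ P } P
{ Q } P
{ { } } P
{ { } } Q P
{ { } } { } P
{ { } } { } Q
{ { } } { } { }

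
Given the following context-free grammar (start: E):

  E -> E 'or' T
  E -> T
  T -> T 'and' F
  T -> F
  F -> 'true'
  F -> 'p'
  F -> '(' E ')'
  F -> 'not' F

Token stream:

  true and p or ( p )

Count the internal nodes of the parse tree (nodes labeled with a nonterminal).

11

[E [E [T [T [F true]] and [F p]]] or [T [F ( [E [T [F p]]] )]]]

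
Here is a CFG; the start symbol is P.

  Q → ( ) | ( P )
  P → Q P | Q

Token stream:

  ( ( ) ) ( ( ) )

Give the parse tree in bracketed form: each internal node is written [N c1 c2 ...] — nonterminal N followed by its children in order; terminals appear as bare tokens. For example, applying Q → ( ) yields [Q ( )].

P
Q P
( P ) P
( Q ) P
( ( ) ) P
( ( ) ) Q
( ( ) ) ( P )
( ( ) ) ( Q )
( ( ) ) ( ( ) )

[P [Q ( [P [Q ( )]] )] [P [Q ( [P [Q ( )]] )]]]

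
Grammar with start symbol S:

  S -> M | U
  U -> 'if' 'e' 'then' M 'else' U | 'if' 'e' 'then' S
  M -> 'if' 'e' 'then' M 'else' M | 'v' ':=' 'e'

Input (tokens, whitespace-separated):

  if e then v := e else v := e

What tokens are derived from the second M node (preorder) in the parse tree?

[S [M if e then [M v := e] else [M v := e]]]

v := e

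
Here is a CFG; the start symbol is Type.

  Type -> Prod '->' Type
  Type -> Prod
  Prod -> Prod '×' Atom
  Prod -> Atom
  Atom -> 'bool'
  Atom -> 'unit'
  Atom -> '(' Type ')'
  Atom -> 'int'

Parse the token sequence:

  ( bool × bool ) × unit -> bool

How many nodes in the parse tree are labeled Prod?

[Type [Prod [Prod [Atom ( [Type [Prod [Prod [Atom bool]] × [Atom bool]]] )]] × [Atom unit]] -> [Type [Prod [Atom bool]]]]

5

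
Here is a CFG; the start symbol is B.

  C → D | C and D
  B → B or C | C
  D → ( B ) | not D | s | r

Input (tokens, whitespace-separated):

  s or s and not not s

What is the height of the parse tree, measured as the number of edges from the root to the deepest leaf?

5

[B [B [C [D s]]] or [C [C [D s]] and [D not [D not [D s]]]]]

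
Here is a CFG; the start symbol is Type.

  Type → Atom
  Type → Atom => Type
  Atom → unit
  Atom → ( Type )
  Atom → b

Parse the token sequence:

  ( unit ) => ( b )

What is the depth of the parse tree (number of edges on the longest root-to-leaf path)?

[Type [Atom ( [Type [Atom unit]] )] => [Type [Atom ( [Type [Atom b]] )]]]

5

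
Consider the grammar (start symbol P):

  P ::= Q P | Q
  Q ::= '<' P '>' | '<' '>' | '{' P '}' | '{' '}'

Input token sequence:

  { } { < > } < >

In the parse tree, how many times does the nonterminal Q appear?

4

[P [Q { }] [P [Q { [P [Q < >]] }] [P [Q < >]]]]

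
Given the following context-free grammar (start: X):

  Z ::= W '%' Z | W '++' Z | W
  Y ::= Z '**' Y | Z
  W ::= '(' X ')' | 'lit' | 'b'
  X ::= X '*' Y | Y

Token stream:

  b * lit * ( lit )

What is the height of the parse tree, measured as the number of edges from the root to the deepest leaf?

8

[X [X [X [Y [Z [W b]]]] * [Y [Z [W lit]]]] * [Y [Z [W ( [X [Y [Z [W lit]]]] )]]]]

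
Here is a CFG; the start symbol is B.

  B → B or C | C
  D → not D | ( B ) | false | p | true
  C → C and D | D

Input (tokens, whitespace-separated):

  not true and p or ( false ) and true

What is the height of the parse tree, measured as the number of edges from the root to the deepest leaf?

7

[B [B [C [C [D not [D true]]] and [D p]]] or [C [C [D ( [B [C [D false]]] )]] and [D true]]]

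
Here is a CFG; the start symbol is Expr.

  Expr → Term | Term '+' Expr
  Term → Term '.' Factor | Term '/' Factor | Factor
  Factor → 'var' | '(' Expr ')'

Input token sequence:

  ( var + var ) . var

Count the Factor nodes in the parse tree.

[Expr [Term [Term [Factor ( [Expr [Term [Factor var]] + [Expr [Term [Factor var]]]] )]] . [Factor var]]]

4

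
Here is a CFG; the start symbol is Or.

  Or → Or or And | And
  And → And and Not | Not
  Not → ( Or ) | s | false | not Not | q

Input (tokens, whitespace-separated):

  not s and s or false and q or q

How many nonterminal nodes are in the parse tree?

14

[Or [Or [Or [And [And [Not not [Not s]]] and [Not s]]] or [And [And [Not false]] and [Not q]]] or [And [Not q]]]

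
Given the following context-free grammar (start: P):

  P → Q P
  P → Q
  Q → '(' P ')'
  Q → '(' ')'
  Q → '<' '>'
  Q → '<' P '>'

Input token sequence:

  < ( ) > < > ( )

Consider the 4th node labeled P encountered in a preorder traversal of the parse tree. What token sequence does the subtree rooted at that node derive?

( )

[P [Q < [P [Q ( )]] >] [P [Q < >] [P [Q ( )]]]]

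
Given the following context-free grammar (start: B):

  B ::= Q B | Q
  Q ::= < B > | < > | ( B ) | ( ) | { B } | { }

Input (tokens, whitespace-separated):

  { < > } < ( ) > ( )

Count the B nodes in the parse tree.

[B [Q { [B [Q < >]] }] [B [Q < [B [Q ( )]] >] [B [Q ( )]]]]

5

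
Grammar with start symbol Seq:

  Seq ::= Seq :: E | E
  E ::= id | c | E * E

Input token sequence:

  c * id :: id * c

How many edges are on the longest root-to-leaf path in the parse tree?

4

[Seq [Seq [E [E c] * [E id]]] :: [E [E id] * [E c]]]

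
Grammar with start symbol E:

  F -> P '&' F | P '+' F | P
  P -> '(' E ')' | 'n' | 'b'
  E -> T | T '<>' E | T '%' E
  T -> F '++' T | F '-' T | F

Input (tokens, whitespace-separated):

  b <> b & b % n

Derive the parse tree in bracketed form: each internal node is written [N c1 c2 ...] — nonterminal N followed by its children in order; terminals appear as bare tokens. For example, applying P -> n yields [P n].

[E [T [F [P b]]] <> [E [T [F [P b] & [F [P b]]]] % [E [T [F [P n]]]]]]

E
T <> E
F <> E
P <> E
b <> E
b <> T % E
b <> F % E
b <> P & F % E
b <> b & F % E
b <> b & P % E
b <> b & b % E
b <> b & b % T
b <> b & b % F
b <> b & b % P
b <> b & b % n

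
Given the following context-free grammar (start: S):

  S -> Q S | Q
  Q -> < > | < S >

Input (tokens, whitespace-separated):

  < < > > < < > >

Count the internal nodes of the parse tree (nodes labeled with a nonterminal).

[S [Q < [S [Q < >]] >] [S [Q < [S [Q < >]] >]]]

8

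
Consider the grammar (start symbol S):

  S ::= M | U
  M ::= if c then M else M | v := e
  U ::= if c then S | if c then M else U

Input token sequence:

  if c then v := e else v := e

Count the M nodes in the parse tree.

3

[S [M if c then [M v := e] else [M v := e]]]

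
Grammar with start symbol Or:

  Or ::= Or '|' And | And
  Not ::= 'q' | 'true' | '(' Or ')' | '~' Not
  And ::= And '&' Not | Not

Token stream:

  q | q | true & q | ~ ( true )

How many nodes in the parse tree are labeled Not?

[Or [Or [Or [Or [And [Not q]]] | [And [Not q]]] | [And [And [Not true]] & [Not q]]] | [And [Not ~ [Not ( [Or [And [Not true]]] )]]]]

7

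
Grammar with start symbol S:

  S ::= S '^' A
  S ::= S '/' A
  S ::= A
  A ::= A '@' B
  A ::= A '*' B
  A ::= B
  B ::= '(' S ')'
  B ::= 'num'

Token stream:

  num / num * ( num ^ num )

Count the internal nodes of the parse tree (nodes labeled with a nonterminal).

[S [S [A [B num]]] / [A [A [B num]] * [B ( [S [S [A [B num]]] ^ [A [B num]]] )]]]

14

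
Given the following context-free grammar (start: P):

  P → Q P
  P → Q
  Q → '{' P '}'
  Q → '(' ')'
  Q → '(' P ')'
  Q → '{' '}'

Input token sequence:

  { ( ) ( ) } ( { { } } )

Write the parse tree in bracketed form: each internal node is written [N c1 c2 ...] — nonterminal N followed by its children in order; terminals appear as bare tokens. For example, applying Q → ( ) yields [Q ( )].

P
Q P
{ P } P
{ Q P } P
{ ( ) P } P
{ ( ) Q } P
{ ( ) ( ) } P
{ ( ) ( ) } Q
{ ( ) ( ) } ( P )
{ ( ) ( ) } ( Q )
{ ( ) ( ) } ( { P } )
{ ( ) ( ) } ( { Q } )
{ ( ) ( ) } ( { { } } )

[P [Q { [P [Q ( )] [P [Q ( )]]] }] [P [Q ( [P [Q { [P [Q { }]] }]] )]]]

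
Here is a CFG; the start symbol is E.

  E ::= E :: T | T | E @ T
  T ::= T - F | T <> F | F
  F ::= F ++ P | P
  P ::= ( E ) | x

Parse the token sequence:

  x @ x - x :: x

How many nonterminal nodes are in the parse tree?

15

[E [E [E [T [F [P x]]]] @ [T [T [F [P x]]] - [F [P x]]]] :: [T [F [P x]]]]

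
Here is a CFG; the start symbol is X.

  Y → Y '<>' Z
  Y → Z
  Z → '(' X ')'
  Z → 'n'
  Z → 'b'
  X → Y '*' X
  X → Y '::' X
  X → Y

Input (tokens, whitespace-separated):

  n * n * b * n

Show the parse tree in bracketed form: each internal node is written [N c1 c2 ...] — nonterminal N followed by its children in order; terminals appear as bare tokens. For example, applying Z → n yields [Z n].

[X [Y [Z n]] * [X [Y [Z n]] * [X [Y [Z b]] * [X [Y [Z n]]]]]]

X
Y * X
Z * X
n * X
n * Y * X
n * Z * X
n * n * X
n * n * Y * X
n * n * Z * X
n * n * b * X
n * n * b * Y
n * n * b * Z
n * n * b * n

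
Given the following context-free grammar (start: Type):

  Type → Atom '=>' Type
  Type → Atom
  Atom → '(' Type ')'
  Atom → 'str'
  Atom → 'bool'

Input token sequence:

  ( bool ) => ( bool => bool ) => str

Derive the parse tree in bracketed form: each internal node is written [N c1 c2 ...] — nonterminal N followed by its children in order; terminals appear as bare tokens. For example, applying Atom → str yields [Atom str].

[Type [Atom ( [Type [Atom bool]] )] => [Type [Atom ( [Type [Atom bool] => [Type [Atom bool]]] )] => [Type [Atom str]]]]

Type
Atom => Type
( Type ) => Type
( Atom ) => Type
( bool ) => Type
( bool ) => Atom => Type
( bool ) => ( Type ) => Type
( bool ) => ( Atom => Type ) => Type
( bool ) => ( bool => Type ) => Type
( bool ) => ( bool => Atom ) => Type
( bool ) => ( bool => bool ) => Type
( bool ) => ( bool => bool ) => Atom
( bool ) => ( bool => bool ) => str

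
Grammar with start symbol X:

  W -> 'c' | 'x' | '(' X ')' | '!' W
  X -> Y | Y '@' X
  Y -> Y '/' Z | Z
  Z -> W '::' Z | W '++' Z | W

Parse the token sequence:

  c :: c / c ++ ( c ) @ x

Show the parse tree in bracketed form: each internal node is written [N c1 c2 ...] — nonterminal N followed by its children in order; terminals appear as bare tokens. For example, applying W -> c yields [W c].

X
Y @ X
Y / Z @ X
Z / Z @ X
W :: Z / Z @ X
c :: Z / Z @ X
c :: W / Z @ X
c :: c / Z @ X
c :: c / W ++ Z @ X
c :: c / c ++ Z @ X
c :: c / c ++ W @ X
c :: c / c ++ ( X ) @ X
c :: c / c ++ ( Y ) @ X
c :: c / c ++ ( Z ) @ X
c :: c / c ++ ( W ) @ X
c :: c / c ++ ( c ) @ X
c :: c / c ++ ( c ) @ Y
c :: c / c ++ ( c ) @ Z
c :: c / c ++ ( c ) @ W
c :: c / c ++ ( c ) @ x

[X [Y [Y [Z [W c] :: [Z [W c]]]] / [Z [W c] ++ [Z [W ( [X [Y [Z [W c]]]] )]]]] @ [X [Y [Z [W x]]]]]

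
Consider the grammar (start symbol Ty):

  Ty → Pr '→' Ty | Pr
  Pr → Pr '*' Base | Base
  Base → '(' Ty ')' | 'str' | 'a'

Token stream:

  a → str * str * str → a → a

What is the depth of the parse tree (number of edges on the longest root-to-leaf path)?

6

[Ty [Pr [Base a]] → [Ty [Pr [Pr [Pr [Base str]] * [Base str]] * [Base str]] → [Ty [Pr [Base a]] → [Ty [Pr [Base a]]]]]]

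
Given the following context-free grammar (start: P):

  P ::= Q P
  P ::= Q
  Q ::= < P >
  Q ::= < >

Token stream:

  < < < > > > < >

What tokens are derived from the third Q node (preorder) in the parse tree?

[P [Q < [P [Q < [P [Q < >]] >]] >] [P [Q < >]]]

< >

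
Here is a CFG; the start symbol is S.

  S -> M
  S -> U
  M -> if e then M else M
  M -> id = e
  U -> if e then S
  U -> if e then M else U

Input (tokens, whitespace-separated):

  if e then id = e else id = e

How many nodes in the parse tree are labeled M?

[S [M if e then [M id = e] else [M id = e]]]

3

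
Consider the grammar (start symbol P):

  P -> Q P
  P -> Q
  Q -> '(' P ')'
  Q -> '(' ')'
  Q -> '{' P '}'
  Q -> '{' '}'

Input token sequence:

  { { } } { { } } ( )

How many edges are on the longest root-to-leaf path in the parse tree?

5

[P [Q { [P [Q { }]] }] [P [Q { [P [Q { }]] }] [P [Q ( )]]]]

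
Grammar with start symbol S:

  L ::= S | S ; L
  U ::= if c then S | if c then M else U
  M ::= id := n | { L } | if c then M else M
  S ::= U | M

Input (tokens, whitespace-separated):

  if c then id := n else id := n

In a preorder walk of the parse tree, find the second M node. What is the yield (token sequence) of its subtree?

id := n

[S [M if c then [M id := n] else [M id := n]]]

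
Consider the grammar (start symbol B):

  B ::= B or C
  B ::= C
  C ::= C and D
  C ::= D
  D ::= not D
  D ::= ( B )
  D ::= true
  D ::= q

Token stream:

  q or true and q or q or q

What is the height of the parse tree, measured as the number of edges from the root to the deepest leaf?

6

[B [B [B [B [C [D q]]] or [C [C [D true]] and [D q]]] or [C [D q]]] or [C [D q]]]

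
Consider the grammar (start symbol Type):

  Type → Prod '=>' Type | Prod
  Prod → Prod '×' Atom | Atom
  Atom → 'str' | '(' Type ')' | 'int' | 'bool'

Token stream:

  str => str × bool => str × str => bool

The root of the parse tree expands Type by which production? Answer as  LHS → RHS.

[Type [Prod [Atom str]] => [Type [Prod [Prod [Atom str]] × [Atom bool]] => [Type [Prod [Prod [Atom str]] × [Atom str]] => [Type [Prod [Atom bool]]]]]]

Type → Prod '=>' Type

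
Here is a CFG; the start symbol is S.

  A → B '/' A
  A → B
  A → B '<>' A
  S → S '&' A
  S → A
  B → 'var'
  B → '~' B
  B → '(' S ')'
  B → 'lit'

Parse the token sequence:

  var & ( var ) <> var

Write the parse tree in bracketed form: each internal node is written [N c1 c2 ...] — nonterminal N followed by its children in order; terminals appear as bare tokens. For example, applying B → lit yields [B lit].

[S [S [A [B var]]] & [A [B ( [S [A [B var]]] )] <> [A [B var]]]]

S
S & A
A & A
B & A
var & A
var & B <> A
var & ( S ) <> A
var & ( A ) <> A
var & ( B ) <> A
var & ( var ) <> A
var & ( var ) <> B
var & ( var ) <> var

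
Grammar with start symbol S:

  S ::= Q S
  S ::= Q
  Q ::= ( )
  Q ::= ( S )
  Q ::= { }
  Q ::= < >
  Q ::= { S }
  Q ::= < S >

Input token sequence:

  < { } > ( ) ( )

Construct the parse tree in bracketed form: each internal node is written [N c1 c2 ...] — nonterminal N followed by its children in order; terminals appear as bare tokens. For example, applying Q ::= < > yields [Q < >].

S
Q S
< S > S
< Q > S
< { } > S
< { } > Q S
< { } > ( ) S
< { } > ( ) Q
< { } > ( ) ( )

[S [Q < [S [Q { }]] >] [S [Q ( )] [S [Q ( )]]]]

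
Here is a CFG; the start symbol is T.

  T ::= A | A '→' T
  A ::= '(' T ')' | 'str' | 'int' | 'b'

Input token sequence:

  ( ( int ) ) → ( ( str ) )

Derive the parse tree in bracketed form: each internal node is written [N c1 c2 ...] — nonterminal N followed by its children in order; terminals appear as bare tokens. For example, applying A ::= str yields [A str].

T
A → T
( T ) → T
( A ) → T
( ( T ) ) → T
( ( A ) ) → T
( ( int ) ) → T
( ( int ) ) → A
( ( int ) ) → ( T )
( ( int ) ) → ( A )
( ( int ) ) → ( ( T ) )
( ( int ) ) → ( ( A ) )
( ( int ) ) → ( ( str ) )

[T [A ( [T [A ( [T [A int]] )]] )] → [T [A ( [T [A ( [T [A str]] )]] )]]]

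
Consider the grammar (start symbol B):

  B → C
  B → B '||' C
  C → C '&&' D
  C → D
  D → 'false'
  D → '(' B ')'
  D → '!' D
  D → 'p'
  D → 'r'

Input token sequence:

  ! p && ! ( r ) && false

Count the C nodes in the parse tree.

4

[B [C [C [C [D ! [D p]]] && [D ! [D ( [B [C [D r]]] )]]] && [D false]]]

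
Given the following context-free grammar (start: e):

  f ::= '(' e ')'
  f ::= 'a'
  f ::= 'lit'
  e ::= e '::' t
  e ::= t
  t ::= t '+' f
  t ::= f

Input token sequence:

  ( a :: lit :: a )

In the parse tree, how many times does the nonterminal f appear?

[e [t [f ( [e [e [e [t [f a]]] :: [t [f lit]]] :: [t [f a]]] )]]]

4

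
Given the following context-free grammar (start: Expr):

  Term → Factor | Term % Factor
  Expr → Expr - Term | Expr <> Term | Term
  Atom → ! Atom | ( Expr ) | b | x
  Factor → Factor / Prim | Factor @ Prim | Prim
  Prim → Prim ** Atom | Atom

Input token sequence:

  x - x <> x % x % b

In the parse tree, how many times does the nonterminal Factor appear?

[Expr [Expr [Expr [Term [Factor [Prim [Atom x]]]]] - [Term [Factor [Prim [Atom x]]]]] <> [Term [Term [Term [Factor [Prim [Atom x]]]] % [Factor [Prim [Atom x]]]] % [Factor [Prim [Atom b]]]]]

5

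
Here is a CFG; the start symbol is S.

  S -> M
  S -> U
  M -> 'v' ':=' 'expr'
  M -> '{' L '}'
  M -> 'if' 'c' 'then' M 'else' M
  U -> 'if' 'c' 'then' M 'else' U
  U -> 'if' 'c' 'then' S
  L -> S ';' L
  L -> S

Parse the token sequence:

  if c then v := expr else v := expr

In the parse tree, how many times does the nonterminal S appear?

1

[S [M if c then [M v := expr] else [M v := expr]]]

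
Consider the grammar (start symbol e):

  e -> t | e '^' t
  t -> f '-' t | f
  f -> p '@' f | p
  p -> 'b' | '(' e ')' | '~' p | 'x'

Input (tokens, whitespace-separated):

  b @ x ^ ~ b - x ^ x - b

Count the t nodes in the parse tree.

5

[e [e [e [t [f [p b] @ [f [p x]]]]] ^ [t [f [p ~ [p b]]] - [t [f [p x]]]]] ^ [t [f [p x]] - [t [f [p b]]]]]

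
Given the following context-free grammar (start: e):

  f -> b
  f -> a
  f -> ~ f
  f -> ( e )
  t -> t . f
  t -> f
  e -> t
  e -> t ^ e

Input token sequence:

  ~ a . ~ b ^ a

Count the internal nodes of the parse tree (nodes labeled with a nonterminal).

[e [t [t [f ~ [f a]]] . [f ~ [f b]]] ^ [e [t [f a]]]]

10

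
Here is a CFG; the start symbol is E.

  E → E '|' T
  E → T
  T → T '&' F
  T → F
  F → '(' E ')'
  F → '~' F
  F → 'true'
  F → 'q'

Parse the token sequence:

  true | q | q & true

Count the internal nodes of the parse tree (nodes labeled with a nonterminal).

11

[E [E [E [T [F true]]] | [T [F q]]] | [T [T [F q]] & [F true]]]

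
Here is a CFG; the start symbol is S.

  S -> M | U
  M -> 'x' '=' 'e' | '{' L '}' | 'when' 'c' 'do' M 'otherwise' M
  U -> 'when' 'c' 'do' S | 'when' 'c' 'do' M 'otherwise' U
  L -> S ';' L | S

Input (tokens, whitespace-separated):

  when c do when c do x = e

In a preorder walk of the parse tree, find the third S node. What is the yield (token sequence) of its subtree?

[S [U when c do [S [U when c do [S [M x = e]]]]]]

x = e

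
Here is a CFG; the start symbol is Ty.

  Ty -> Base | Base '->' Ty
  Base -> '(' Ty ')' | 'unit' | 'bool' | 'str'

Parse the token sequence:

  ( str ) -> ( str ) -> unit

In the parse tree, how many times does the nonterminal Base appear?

5

[Ty [Base ( [Ty [Base str]] )] -> [Ty [Base ( [Ty [Base str]] )] -> [Ty [Base unit]]]]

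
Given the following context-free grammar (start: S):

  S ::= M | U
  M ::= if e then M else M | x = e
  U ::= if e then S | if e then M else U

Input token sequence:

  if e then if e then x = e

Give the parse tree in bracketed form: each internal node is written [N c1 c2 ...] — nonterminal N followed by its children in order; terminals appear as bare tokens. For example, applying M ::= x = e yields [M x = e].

[S [U if e then [S [U if e then [S [M x = e]]]]]]

S
U
if e then S
if e then U
if e then if e then S
if e then if e then M
if e then if e then x = e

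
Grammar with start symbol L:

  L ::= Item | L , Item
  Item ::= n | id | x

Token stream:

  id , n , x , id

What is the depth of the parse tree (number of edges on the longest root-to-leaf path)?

[L [L [L [L [Item id]] , [Item n]] , [Item x]] , [Item id]]

5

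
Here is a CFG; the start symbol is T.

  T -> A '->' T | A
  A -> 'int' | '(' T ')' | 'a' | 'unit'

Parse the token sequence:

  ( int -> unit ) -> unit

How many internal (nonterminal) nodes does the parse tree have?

[T [A ( [T [A int] -> [T [A unit]]] )] -> [T [A unit]]]

8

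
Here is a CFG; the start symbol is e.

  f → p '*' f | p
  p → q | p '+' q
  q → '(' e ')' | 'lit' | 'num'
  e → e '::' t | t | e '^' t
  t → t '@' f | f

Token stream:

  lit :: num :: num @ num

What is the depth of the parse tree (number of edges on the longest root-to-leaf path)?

[e [e [e [t [f [p [q lit]]]]] :: [t [f [p [q num]]]]] :: [t [t [f [p [q num]]]] @ [f [p [q num]]]]]

7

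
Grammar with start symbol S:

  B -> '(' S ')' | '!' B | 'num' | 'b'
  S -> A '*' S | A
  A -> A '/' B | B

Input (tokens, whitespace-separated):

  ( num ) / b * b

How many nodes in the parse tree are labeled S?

3

[S [A [A [B ( [S [A [B num]]] )]] / [B b]] * [S [A [B b]]]]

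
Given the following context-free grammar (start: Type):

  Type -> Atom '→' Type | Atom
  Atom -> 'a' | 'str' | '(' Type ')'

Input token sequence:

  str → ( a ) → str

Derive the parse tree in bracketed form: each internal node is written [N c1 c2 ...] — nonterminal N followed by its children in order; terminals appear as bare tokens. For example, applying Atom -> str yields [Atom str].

[Type [Atom str] → [Type [Atom ( [Type [Atom a]] )] → [Type [Atom str]]]]

Type
Atom → Type
str → Type
str → Atom → Type
str → ( Type ) → Type
str → ( Atom ) → Type
str → ( a ) → Type
str → ( a ) → Atom
str → ( a ) → str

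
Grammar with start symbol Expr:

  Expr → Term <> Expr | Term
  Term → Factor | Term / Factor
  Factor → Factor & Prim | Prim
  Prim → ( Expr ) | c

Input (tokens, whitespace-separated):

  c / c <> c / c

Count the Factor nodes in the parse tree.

4

[Expr [Term [Term [Factor [Prim c]]] / [Factor [Prim c]]] <> [Expr [Term [Term [Factor [Prim c]]] / [Factor [Prim c]]]]]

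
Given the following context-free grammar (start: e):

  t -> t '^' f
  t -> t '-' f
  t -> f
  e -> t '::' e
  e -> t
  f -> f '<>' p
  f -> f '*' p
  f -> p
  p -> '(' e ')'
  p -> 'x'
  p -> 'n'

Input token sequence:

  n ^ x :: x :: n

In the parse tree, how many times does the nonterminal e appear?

[e [t [t [f [p n]]] ^ [f [p x]]] :: [e [t [f [p x]]] :: [e [t [f [p n]]]]]]

3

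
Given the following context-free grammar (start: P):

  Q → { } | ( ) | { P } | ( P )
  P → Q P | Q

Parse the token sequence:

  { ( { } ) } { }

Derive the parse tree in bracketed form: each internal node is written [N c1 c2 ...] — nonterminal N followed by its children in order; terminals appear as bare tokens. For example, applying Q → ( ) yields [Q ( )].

[P [Q { [P [Q ( [P [Q { }]] )]] }] [P [Q { }]]]

P
Q P
{ P } P
{ Q } P
{ ( P ) } P
{ ( Q ) } P
{ ( { } ) } P
{ ( { } ) } Q
{ ( { } ) } { }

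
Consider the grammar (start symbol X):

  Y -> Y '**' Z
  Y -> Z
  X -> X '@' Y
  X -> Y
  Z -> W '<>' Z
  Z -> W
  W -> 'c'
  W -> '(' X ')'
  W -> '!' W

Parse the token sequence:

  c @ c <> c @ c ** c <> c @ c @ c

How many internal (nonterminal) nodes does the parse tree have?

27

[X [X [X [X [X [Y [Z [W c]]]] @ [Y [Z [W c] <> [Z [W c]]]]] @ [Y [Y [Z [W c]]] ** [Z [W c] <> [Z [W c]]]]] @ [Y [Z [W c]]]] @ [Y [Z [W c]]]]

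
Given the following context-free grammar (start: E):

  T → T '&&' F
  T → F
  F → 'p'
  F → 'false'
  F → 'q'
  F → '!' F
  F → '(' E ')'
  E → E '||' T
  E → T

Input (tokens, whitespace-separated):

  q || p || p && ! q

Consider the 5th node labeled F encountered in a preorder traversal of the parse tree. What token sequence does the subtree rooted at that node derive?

[E [E [E [T [F q]]] || [T [F p]]] || [T [T [F p]] && [F ! [F q]]]]

q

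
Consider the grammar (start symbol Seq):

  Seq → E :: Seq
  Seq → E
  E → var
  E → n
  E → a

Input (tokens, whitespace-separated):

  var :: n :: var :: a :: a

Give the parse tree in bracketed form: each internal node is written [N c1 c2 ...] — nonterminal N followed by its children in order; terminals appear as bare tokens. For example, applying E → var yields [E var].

Seq
E :: Seq
var :: Seq
var :: E :: Seq
var :: n :: Seq
var :: n :: E :: Seq
var :: n :: var :: Seq
var :: n :: var :: E :: Seq
var :: n :: var :: a :: Seq
var :: n :: var :: a :: E
var :: n :: var :: a :: a

[Seq [E var] :: [Seq [E n] :: [Seq [E var] :: [Seq [E a] :: [Seq [E a]]]]]]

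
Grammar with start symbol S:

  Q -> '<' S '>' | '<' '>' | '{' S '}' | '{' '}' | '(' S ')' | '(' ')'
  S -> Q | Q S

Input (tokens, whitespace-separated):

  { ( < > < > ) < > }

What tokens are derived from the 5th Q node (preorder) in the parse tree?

< >

[S [Q { [S [Q ( [S [Q < >] [S [Q < >]]] )] [S [Q < >]]] }]]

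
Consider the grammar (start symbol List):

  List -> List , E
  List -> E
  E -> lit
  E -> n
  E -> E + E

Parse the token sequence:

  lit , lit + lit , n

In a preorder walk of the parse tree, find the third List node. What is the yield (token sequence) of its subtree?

lit

[List [List [List [E lit]] , [E [E lit] + [E lit]]] , [E n]]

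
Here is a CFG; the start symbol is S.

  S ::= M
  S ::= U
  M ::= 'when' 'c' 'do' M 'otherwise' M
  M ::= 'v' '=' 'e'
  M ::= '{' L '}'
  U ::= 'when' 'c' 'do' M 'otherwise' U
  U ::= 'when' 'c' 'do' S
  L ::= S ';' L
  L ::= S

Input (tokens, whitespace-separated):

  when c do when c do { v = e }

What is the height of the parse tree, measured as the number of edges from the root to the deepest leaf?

9

[S [U when c do [S [U when c do [S [M { [L [S [M v = e]]] }]]]]]]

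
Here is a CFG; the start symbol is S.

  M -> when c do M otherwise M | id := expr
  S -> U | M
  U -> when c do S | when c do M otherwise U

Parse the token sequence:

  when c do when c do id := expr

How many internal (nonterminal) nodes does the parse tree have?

[S [U when c do [S [U when c do [S [M id := expr]]]]]]

6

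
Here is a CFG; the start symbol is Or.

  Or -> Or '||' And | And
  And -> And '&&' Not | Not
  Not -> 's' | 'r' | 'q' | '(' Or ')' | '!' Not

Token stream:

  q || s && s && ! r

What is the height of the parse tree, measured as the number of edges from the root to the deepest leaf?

5

[Or [Or [And [Not q]]] || [And [And [And [Not s]] && [Not s]] && [Not ! [Not r]]]]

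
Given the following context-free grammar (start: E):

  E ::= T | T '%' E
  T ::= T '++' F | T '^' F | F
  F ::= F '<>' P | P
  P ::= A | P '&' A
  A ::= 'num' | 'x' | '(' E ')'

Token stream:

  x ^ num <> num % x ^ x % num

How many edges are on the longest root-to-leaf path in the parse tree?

[E [T [T [F [P [A x]]]] ^ [F [F [P [A num]]] <> [P [A num]]]] % [E [T [T [F [P [A x]]]] ^ [F [P [A x]]]] % [E [T [F [P [A num]]]]]]]

7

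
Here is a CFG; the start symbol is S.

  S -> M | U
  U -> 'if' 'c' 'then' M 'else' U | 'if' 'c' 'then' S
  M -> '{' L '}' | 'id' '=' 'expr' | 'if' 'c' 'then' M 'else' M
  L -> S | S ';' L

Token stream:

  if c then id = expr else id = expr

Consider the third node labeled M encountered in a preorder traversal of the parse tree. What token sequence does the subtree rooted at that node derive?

[S [M if c then [M id = expr] else [M id = expr]]]

id = expr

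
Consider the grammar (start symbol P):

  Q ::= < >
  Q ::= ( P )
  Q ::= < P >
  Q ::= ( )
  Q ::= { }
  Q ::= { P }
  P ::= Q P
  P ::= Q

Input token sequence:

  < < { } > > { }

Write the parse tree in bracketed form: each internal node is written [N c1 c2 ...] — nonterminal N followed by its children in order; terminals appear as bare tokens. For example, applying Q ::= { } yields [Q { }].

P
Q P
< P > P
< Q > P
< < P > > P
< < Q > > P
< < { } > > P
< < { } > > Q
< < { } > > { }

[P [Q < [P [Q < [P [Q { }]] >]] >] [P [Q { }]]]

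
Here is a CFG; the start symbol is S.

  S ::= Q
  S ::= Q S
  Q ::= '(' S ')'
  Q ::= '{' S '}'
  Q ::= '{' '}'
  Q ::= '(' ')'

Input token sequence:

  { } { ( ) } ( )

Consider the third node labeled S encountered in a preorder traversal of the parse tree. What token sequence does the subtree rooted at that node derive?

[S [Q { }] [S [Q { [S [Q ( )]] }] [S [Q ( )]]]]

( )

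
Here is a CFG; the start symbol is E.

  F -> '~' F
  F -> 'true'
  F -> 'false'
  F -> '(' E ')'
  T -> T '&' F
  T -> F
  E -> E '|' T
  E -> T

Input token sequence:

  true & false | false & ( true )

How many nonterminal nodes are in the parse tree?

13

[E [E [T [T [F true]] & [F false]]] | [T [T [F false]] & [F ( [E [T [F true]]] )]]]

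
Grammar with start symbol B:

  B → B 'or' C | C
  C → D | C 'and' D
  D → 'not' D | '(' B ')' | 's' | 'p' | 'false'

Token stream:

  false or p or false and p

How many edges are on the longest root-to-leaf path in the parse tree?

5

[B [B [B [C [D false]]] or [C [D p]]] or [C [C [D false]] and [D p]]]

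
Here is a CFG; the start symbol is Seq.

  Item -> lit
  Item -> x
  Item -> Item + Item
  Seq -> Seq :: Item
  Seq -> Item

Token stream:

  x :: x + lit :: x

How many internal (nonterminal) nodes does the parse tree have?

8

[Seq [Seq [Seq [Item x]] :: [Item [Item x] + [Item lit]]] :: [Item x]]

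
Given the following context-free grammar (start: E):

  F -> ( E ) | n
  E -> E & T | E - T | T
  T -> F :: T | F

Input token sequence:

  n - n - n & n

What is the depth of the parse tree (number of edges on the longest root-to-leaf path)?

[E [E [E [E [T [F n]]] - [T [F n]]] - [T [F n]]] & [T [F n]]]

6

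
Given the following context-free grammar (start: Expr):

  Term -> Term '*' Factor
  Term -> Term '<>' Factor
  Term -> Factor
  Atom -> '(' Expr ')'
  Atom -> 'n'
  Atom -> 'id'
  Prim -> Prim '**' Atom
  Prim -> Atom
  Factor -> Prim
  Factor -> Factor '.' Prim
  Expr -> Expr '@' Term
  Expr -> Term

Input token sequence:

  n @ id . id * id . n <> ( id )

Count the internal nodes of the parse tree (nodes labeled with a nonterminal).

29

[Expr [Expr [Term [Factor [Prim [Atom n]]]]] @ [Term [Term [Term [Factor [Factor [Prim [Atom id]]] . [Prim [Atom id]]]] * [Factor [Factor [Prim [Atom id]]] . [Prim [Atom n]]]] <> [Factor [Prim [Atom ( [Expr [Term [Factor [Prim [Atom id]]]]] )]]]]]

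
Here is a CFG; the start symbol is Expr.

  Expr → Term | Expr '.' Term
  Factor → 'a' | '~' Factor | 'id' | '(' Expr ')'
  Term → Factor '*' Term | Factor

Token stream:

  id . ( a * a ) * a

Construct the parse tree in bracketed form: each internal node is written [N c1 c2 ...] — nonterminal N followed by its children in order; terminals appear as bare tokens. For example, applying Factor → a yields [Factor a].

[Expr [Expr [Term [Factor id]]] . [Term [Factor ( [Expr [Term [Factor a] * [Term [Factor a]]]] )] * [Term [Factor a]]]]

Expr
Expr . Term
Term . Term
Factor . Term
id . Term
id . Factor * Term
id . ( Expr ) * Term
id . ( Term ) * Term
id . ( Factor * Term ) * Term
id . ( a * Term ) * Term
id . ( a * Factor ) * Term
id . ( a * a ) * Term
id . ( a * a ) * Factor
id . ( a * a ) * a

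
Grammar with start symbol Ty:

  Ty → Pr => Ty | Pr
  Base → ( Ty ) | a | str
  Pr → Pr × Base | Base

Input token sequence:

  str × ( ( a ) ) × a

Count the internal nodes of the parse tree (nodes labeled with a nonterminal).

[Ty [Pr [Pr [Pr [Base str]] × [Base ( [Ty [Pr [Base ( [Ty [Pr [Base a]]] )]]] )]] × [Base a]]]

13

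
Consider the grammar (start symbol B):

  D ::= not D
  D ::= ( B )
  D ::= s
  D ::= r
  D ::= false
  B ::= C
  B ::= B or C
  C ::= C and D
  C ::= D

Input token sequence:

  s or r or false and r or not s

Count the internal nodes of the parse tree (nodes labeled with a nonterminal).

[B [B [B [B [C [D s]]] or [C [D r]]] or [C [C [D false]] and [D r]]] or [C [D not [D s]]]]

15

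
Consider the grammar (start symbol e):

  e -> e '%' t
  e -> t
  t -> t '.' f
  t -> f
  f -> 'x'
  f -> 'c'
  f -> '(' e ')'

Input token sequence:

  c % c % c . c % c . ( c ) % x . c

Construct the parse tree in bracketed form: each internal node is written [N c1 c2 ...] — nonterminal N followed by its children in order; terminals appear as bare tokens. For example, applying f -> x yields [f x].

[e [e [e [e [e [t [f c]]] % [t [f c]]] % [t [t [f c]] . [f c]]] % [t [t [f c]] . [f ( [e [t [f c]]] )]]] % [t [t [f x]] . [f c]]]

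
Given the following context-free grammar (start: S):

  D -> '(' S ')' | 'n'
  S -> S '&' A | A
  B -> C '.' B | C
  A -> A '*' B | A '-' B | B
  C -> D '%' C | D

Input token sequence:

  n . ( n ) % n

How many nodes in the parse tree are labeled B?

[S [A [B [C [D n]] . [B [C [D ( [S [A [B [C [D n]]]]] )] % [C [D n]]]]]]]

3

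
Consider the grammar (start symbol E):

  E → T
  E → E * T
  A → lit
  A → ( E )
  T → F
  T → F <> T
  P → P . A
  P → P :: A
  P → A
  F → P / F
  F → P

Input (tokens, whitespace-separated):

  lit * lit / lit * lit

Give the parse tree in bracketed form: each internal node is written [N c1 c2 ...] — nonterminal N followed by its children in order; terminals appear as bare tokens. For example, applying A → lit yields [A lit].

E
E * T
E * T * T
T * T * T
F * T * T
P * T * T
A * T * T
lit * T * T
lit * F * T
lit * P / F * T
lit * A / F * T
lit * lit / F * T
lit * lit / P * T
lit * lit / A * T
lit * lit / lit * T
lit * lit / lit * F
lit * lit / lit * P
lit * lit / lit * A
lit * lit / lit * lit

[E [E [E [T [F [P [A lit]]]]] * [T [F [P [A lit]] / [F [P [A lit]]]]]] * [T [F [P [A lit]]]]]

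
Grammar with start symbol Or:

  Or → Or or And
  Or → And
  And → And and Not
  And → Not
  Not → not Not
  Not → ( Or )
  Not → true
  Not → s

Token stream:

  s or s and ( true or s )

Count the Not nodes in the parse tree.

5

[Or [Or [And [Not s]]] or [And [And [Not s]] and [Not ( [Or [Or [And [Not true]]] or [And [Not s]]] )]]]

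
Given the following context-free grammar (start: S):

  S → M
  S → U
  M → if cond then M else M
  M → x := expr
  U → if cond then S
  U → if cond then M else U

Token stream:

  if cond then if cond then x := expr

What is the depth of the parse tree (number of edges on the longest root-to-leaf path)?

6

[S [U if cond then [S [U if cond then [S [M x := expr]]]]]]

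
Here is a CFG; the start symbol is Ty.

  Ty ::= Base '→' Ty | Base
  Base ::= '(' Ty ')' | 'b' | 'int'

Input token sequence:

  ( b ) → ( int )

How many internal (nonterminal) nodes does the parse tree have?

8

[Ty [Base ( [Ty [Base b]] )] → [Ty [Base ( [Ty [Base int]] )]]]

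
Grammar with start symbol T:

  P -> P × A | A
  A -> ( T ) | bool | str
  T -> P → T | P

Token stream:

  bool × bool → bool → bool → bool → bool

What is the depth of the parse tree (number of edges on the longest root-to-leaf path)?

[T [P [P [A bool]] × [A bool]] → [T [P [A bool]] → [T [P [A bool]] → [T [P [A bool]] → [T [P [A bool]]]]]]]

7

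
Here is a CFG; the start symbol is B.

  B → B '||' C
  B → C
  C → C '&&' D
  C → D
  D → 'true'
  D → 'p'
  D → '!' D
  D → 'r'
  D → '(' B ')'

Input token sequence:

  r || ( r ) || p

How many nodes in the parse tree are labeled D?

[B [B [B [C [D r]]] || [C [D ( [B [C [D r]]] )]]] || [C [D p]]]

4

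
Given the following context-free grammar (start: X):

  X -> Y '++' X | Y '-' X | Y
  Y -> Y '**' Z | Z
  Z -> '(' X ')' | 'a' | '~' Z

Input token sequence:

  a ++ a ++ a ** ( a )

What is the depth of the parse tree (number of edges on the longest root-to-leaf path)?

8

[X [Y [Z a]] ++ [X [Y [Z a]] ++ [X [Y [Y [Z a]] ** [Z ( [X [Y [Z a]]] )]]]]]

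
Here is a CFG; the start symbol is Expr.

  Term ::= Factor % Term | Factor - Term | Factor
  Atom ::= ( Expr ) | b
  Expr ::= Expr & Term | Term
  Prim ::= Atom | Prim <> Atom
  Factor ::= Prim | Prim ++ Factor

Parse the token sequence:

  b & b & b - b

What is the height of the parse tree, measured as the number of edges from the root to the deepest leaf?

[Expr [Expr [Expr [Term [Factor [Prim [Atom b]]]]] & [Term [Factor [Prim [Atom b]]]]] & [Term [Factor [Prim [Atom b]]] - [Term [Factor [Prim [Atom b]]]]]]

7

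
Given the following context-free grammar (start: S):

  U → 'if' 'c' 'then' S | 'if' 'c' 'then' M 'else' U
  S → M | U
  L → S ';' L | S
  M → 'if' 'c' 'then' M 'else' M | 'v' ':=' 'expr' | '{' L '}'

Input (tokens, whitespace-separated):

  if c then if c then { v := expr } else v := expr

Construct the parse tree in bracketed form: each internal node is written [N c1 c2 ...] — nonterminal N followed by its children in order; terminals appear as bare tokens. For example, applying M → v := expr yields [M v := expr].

[S [U if c then [S [M if c then [M { [L [S [M v := expr]]] }] else [M v := expr]]]]]

S
U
if c then S
if c then M
if c then if c then M else M
if c then if c then { L } else M
if c then if c then { S } else M
if c then if c then { M } else M
if c then if c then { v := expr } else M
if c then if c then { v := expr } else v := expr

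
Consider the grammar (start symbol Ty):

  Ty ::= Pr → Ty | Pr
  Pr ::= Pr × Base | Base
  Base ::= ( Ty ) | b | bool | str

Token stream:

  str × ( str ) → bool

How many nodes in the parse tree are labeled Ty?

[Ty [Pr [Pr [Base str]] × [Base ( [Ty [Pr [Base str]]] )]] → [Ty [Pr [Base bool]]]]

3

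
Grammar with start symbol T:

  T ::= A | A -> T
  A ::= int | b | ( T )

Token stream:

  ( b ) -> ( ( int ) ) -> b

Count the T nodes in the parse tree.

6

[T [A ( [T [A b]] )] -> [T [A ( [T [A ( [T [A int]] )]] )] -> [T [A b]]]]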